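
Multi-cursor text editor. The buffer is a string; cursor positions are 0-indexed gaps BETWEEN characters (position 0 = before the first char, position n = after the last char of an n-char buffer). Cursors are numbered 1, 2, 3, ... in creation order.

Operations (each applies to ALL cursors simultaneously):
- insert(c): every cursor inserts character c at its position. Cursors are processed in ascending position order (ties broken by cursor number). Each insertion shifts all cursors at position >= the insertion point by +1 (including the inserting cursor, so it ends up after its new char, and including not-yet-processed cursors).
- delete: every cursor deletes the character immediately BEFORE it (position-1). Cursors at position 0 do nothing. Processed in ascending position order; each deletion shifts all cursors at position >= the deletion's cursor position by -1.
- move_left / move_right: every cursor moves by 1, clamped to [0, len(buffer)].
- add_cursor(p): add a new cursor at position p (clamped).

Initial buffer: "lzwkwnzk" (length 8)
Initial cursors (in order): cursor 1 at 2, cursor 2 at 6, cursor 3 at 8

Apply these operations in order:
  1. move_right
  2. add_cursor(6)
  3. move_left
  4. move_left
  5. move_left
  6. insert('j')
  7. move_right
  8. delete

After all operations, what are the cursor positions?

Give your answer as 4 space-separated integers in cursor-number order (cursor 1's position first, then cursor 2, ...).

Answer: 1 5 6 4

Derivation:
After op 1 (move_right): buffer="lzwkwnzk" (len 8), cursors c1@3 c2@7 c3@8, authorship ........
After op 2 (add_cursor(6)): buffer="lzwkwnzk" (len 8), cursors c1@3 c4@6 c2@7 c3@8, authorship ........
After op 3 (move_left): buffer="lzwkwnzk" (len 8), cursors c1@2 c4@5 c2@6 c3@7, authorship ........
After op 4 (move_left): buffer="lzwkwnzk" (len 8), cursors c1@1 c4@4 c2@5 c3@6, authorship ........
After op 5 (move_left): buffer="lzwkwnzk" (len 8), cursors c1@0 c4@3 c2@4 c3@5, authorship ........
After op 6 (insert('j')): buffer="jlzwjkjwjnzk" (len 12), cursors c1@1 c4@5 c2@7 c3@9, authorship 1...4.2.3...
After op 7 (move_right): buffer="jlzwjkjwjnzk" (len 12), cursors c1@2 c4@6 c2@8 c3@10, authorship 1...4.2.3...
After op 8 (delete): buffer="jzwjjjzk" (len 8), cursors c1@1 c4@4 c2@5 c3@6, authorship 1..423..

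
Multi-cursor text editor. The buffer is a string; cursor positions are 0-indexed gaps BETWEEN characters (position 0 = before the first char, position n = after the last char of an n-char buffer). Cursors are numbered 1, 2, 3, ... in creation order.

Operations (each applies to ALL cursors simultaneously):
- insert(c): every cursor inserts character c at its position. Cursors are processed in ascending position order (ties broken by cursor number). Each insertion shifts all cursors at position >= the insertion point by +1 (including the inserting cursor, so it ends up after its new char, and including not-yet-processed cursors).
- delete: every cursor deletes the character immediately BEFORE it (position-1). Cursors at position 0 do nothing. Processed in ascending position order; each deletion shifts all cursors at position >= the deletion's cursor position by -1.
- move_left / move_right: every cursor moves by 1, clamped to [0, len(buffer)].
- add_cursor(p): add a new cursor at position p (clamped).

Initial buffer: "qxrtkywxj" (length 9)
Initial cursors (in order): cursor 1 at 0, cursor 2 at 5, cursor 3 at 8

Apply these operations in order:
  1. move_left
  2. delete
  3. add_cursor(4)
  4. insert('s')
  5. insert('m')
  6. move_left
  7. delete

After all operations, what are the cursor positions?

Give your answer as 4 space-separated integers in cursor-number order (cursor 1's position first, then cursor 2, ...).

Answer: 0 4 8 6

Derivation:
After op 1 (move_left): buffer="qxrtkywxj" (len 9), cursors c1@0 c2@4 c3@7, authorship .........
After op 2 (delete): buffer="qxrkyxj" (len 7), cursors c1@0 c2@3 c3@5, authorship .......
After op 3 (add_cursor(4)): buffer="qxrkyxj" (len 7), cursors c1@0 c2@3 c4@4 c3@5, authorship .......
After op 4 (insert('s')): buffer="sqxrsksysxj" (len 11), cursors c1@1 c2@5 c4@7 c3@9, authorship 1...2.4.3..
After op 5 (insert('m')): buffer="smqxrsmksmysmxj" (len 15), cursors c1@2 c2@7 c4@10 c3@13, authorship 11...22.44.33..
After op 6 (move_left): buffer="smqxrsmksmysmxj" (len 15), cursors c1@1 c2@6 c4@9 c3@12, authorship 11...22.44.33..
After op 7 (delete): buffer="mqxrmkmymxj" (len 11), cursors c1@0 c2@4 c4@6 c3@8, authorship 1...2.4.3..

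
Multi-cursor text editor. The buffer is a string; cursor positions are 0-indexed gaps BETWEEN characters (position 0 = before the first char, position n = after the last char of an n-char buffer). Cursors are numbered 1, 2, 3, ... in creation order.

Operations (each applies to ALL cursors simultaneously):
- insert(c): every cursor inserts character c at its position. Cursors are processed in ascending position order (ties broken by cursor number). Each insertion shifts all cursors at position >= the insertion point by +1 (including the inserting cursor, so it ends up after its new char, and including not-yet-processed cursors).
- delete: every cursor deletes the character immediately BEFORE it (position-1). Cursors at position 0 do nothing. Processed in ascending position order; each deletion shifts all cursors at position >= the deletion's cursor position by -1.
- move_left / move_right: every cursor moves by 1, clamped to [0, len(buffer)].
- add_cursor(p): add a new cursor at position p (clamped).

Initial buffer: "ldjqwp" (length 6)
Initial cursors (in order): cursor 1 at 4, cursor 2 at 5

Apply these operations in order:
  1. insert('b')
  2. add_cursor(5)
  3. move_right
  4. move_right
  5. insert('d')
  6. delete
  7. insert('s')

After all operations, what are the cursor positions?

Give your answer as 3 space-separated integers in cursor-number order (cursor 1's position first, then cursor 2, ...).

Answer: 9 11 9

Derivation:
After op 1 (insert('b')): buffer="ldjqbwbp" (len 8), cursors c1@5 c2@7, authorship ....1.2.
After op 2 (add_cursor(5)): buffer="ldjqbwbp" (len 8), cursors c1@5 c3@5 c2@7, authorship ....1.2.
After op 3 (move_right): buffer="ldjqbwbp" (len 8), cursors c1@6 c3@6 c2@8, authorship ....1.2.
After op 4 (move_right): buffer="ldjqbwbp" (len 8), cursors c1@7 c3@7 c2@8, authorship ....1.2.
After op 5 (insert('d')): buffer="ldjqbwbddpd" (len 11), cursors c1@9 c3@9 c2@11, authorship ....1.213.2
After op 6 (delete): buffer="ldjqbwbp" (len 8), cursors c1@7 c3@7 c2@8, authorship ....1.2.
After op 7 (insert('s')): buffer="ldjqbwbssps" (len 11), cursors c1@9 c3@9 c2@11, authorship ....1.213.2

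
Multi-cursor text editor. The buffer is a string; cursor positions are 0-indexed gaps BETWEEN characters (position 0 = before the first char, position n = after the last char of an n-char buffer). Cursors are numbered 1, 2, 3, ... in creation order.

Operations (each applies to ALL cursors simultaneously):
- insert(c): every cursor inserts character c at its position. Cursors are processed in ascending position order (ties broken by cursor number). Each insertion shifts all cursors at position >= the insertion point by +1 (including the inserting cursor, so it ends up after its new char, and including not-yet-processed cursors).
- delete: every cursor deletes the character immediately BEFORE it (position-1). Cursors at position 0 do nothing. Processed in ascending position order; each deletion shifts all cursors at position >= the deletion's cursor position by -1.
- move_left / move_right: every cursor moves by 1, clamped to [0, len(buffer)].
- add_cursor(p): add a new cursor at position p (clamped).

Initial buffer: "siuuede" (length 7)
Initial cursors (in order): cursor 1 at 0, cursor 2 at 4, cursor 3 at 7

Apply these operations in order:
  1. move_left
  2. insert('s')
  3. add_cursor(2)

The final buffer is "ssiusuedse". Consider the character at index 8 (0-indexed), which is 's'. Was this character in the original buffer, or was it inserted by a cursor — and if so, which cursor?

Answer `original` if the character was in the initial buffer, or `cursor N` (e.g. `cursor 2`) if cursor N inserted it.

Answer: cursor 3

Derivation:
After op 1 (move_left): buffer="siuuede" (len 7), cursors c1@0 c2@3 c3@6, authorship .......
After op 2 (insert('s')): buffer="ssiusuedse" (len 10), cursors c1@1 c2@5 c3@9, authorship 1...2...3.
After op 3 (add_cursor(2)): buffer="ssiusuedse" (len 10), cursors c1@1 c4@2 c2@5 c3@9, authorship 1...2...3.
Authorship (.=original, N=cursor N): 1 . . . 2 . . . 3 .
Index 8: author = 3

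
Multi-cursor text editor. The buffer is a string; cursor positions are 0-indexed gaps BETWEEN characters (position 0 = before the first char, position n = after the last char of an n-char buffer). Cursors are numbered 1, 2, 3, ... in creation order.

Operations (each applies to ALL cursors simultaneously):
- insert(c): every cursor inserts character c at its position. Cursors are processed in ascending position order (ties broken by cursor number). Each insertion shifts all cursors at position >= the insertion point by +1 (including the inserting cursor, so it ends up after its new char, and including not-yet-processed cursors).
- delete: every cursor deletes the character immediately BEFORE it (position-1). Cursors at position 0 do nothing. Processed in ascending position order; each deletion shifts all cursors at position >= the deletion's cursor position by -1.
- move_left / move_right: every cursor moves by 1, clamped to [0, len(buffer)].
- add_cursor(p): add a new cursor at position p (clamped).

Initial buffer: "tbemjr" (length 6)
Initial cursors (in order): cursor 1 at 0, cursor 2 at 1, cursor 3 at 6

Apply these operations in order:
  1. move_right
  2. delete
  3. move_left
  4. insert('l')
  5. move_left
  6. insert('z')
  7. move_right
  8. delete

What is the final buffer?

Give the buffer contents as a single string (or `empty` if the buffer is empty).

After op 1 (move_right): buffer="tbemjr" (len 6), cursors c1@1 c2@2 c3@6, authorship ......
After op 2 (delete): buffer="emj" (len 3), cursors c1@0 c2@0 c3@3, authorship ...
After op 3 (move_left): buffer="emj" (len 3), cursors c1@0 c2@0 c3@2, authorship ...
After op 4 (insert('l')): buffer="llemlj" (len 6), cursors c1@2 c2@2 c3@5, authorship 12..3.
After op 5 (move_left): buffer="llemlj" (len 6), cursors c1@1 c2@1 c3@4, authorship 12..3.
After op 6 (insert('z')): buffer="lzzlemzlj" (len 9), cursors c1@3 c2@3 c3@7, authorship 1122..33.
After op 7 (move_right): buffer="lzzlemzlj" (len 9), cursors c1@4 c2@4 c3@8, authorship 1122..33.
After op 8 (delete): buffer="lzemzj" (len 6), cursors c1@2 c2@2 c3@5, authorship 11..3.

Answer: lzemzj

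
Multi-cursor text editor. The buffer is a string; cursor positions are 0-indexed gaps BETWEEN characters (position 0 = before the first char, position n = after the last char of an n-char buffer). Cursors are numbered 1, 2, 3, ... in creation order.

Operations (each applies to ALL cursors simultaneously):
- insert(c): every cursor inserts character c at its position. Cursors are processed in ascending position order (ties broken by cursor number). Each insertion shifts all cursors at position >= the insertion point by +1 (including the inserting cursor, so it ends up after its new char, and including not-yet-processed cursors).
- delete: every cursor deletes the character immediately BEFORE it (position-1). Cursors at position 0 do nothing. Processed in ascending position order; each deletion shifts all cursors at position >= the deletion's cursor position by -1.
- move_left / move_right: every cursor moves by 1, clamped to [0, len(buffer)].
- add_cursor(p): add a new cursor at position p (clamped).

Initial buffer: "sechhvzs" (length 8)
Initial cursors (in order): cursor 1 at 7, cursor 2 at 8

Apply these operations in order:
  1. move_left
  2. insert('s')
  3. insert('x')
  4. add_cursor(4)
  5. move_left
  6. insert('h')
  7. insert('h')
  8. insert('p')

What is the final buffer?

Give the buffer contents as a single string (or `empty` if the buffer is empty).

Answer: sechhphhvshhpxzshhpxs

Derivation:
After op 1 (move_left): buffer="sechhvzs" (len 8), cursors c1@6 c2@7, authorship ........
After op 2 (insert('s')): buffer="sechhvszss" (len 10), cursors c1@7 c2@9, authorship ......1.2.
After op 3 (insert('x')): buffer="sechhvsxzsxs" (len 12), cursors c1@8 c2@11, authorship ......11.22.
After op 4 (add_cursor(4)): buffer="sechhvsxzsxs" (len 12), cursors c3@4 c1@8 c2@11, authorship ......11.22.
After op 5 (move_left): buffer="sechhvsxzsxs" (len 12), cursors c3@3 c1@7 c2@10, authorship ......11.22.
After op 6 (insert('h')): buffer="sechhhvshxzshxs" (len 15), cursors c3@4 c1@9 c2@13, authorship ...3...111.222.
After op 7 (insert('h')): buffer="sechhhhvshhxzshhxs" (len 18), cursors c3@5 c1@11 c2@16, authorship ...33...1111.2222.
After op 8 (insert('p')): buffer="sechhphhvshhpxzshhpxs" (len 21), cursors c3@6 c1@13 c2@19, authorship ...333...11111.22222.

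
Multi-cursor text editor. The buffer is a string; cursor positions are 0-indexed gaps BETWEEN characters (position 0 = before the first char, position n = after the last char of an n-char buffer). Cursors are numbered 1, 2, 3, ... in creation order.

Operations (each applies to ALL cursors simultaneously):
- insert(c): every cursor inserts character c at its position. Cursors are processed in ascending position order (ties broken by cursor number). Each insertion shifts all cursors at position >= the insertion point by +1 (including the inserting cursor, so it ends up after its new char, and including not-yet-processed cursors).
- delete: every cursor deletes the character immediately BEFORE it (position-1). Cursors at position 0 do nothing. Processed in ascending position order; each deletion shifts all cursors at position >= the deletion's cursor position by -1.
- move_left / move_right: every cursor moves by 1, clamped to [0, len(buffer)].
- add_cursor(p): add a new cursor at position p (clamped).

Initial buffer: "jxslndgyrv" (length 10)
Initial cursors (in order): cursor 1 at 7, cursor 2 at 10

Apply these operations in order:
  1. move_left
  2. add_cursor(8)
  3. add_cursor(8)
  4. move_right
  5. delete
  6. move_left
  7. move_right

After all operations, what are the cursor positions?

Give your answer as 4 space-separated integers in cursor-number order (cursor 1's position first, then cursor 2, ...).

After op 1 (move_left): buffer="jxslndgyrv" (len 10), cursors c1@6 c2@9, authorship ..........
After op 2 (add_cursor(8)): buffer="jxslndgyrv" (len 10), cursors c1@6 c3@8 c2@9, authorship ..........
After op 3 (add_cursor(8)): buffer="jxslndgyrv" (len 10), cursors c1@6 c3@8 c4@8 c2@9, authorship ..........
After op 4 (move_right): buffer="jxslndgyrv" (len 10), cursors c1@7 c3@9 c4@9 c2@10, authorship ..........
After op 5 (delete): buffer="jxslnd" (len 6), cursors c1@6 c2@6 c3@6 c4@6, authorship ......
After op 6 (move_left): buffer="jxslnd" (len 6), cursors c1@5 c2@5 c3@5 c4@5, authorship ......
After op 7 (move_right): buffer="jxslnd" (len 6), cursors c1@6 c2@6 c3@6 c4@6, authorship ......

Answer: 6 6 6 6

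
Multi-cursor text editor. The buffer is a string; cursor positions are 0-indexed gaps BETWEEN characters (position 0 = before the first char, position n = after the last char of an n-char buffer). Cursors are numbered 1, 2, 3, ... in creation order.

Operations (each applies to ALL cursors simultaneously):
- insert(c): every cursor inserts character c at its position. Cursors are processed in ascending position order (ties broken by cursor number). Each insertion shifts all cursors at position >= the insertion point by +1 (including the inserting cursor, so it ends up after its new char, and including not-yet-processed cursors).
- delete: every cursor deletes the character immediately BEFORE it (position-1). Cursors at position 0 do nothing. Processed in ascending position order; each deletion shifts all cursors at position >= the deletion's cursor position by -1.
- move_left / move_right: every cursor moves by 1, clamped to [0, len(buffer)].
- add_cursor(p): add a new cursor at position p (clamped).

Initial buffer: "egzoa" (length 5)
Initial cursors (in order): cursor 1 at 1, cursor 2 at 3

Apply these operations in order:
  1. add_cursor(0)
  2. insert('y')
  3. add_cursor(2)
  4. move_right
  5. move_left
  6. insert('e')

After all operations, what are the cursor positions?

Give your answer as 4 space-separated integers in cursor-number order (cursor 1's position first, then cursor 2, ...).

Answer: 6 10 2 4

Derivation:
After op 1 (add_cursor(0)): buffer="egzoa" (len 5), cursors c3@0 c1@1 c2@3, authorship .....
After op 2 (insert('y')): buffer="yeygzyoa" (len 8), cursors c3@1 c1@3 c2@6, authorship 3.1..2..
After op 3 (add_cursor(2)): buffer="yeygzyoa" (len 8), cursors c3@1 c4@2 c1@3 c2@6, authorship 3.1..2..
After op 4 (move_right): buffer="yeygzyoa" (len 8), cursors c3@2 c4@3 c1@4 c2@7, authorship 3.1..2..
After op 5 (move_left): buffer="yeygzyoa" (len 8), cursors c3@1 c4@2 c1@3 c2@6, authorship 3.1..2..
After op 6 (insert('e')): buffer="yeeeyegzyeoa" (len 12), cursors c3@2 c4@4 c1@6 c2@10, authorship 33.411..22..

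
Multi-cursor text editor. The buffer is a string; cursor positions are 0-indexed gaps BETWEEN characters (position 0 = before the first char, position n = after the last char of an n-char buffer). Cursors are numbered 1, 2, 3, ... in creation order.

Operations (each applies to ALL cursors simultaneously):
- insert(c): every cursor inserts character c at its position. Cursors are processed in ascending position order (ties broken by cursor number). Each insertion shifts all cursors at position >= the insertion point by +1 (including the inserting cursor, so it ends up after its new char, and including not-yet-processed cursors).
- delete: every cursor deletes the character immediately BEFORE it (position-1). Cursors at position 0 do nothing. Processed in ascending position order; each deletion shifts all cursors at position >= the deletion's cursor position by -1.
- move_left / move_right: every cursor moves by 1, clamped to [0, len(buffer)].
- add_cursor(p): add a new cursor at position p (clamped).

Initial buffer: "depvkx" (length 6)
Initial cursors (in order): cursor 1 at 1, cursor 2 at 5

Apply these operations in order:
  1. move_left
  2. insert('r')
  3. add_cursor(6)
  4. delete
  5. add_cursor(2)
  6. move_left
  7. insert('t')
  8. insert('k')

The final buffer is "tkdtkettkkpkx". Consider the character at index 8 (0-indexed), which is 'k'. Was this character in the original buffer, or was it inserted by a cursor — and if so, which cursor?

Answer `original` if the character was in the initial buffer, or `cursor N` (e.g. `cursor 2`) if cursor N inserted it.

After op 1 (move_left): buffer="depvkx" (len 6), cursors c1@0 c2@4, authorship ......
After op 2 (insert('r')): buffer="rdepvrkx" (len 8), cursors c1@1 c2@6, authorship 1....2..
After op 3 (add_cursor(6)): buffer="rdepvrkx" (len 8), cursors c1@1 c2@6 c3@6, authorship 1....2..
After op 4 (delete): buffer="depkx" (len 5), cursors c1@0 c2@3 c3@3, authorship .....
After op 5 (add_cursor(2)): buffer="depkx" (len 5), cursors c1@0 c4@2 c2@3 c3@3, authorship .....
After op 6 (move_left): buffer="depkx" (len 5), cursors c1@0 c4@1 c2@2 c3@2, authorship .....
After op 7 (insert('t')): buffer="tdtettpkx" (len 9), cursors c1@1 c4@3 c2@6 c3@6, authorship 1.4.23...
After op 8 (insert('k')): buffer="tkdtkettkkpkx" (len 13), cursors c1@2 c4@5 c2@10 c3@10, authorship 11.44.2323...
Authorship (.=original, N=cursor N): 1 1 . 4 4 . 2 3 2 3 . . .
Index 8: author = 2

Answer: cursor 2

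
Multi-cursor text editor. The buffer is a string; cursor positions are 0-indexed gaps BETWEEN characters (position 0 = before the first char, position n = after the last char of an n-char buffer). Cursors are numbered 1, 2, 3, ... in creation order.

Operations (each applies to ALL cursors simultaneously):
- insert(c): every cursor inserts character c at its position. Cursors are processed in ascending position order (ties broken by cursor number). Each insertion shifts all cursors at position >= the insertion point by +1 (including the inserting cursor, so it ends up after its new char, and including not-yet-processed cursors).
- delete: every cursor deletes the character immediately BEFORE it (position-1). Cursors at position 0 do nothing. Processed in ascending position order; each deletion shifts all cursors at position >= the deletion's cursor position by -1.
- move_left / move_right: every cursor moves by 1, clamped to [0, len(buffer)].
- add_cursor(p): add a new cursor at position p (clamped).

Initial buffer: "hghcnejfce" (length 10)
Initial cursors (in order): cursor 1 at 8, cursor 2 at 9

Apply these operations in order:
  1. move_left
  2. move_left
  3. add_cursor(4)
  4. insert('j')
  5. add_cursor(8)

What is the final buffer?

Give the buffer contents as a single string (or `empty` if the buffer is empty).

Answer: hghcjnejjjfce

Derivation:
After op 1 (move_left): buffer="hghcnejfce" (len 10), cursors c1@7 c2@8, authorship ..........
After op 2 (move_left): buffer="hghcnejfce" (len 10), cursors c1@6 c2@7, authorship ..........
After op 3 (add_cursor(4)): buffer="hghcnejfce" (len 10), cursors c3@4 c1@6 c2@7, authorship ..........
After op 4 (insert('j')): buffer="hghcjnejjjfce" (len 13), cursors c3@5 c1@8 c2@10, authorship ....3..1.2...
After op 5 (add_cursor(8)): buffer="hghcjnejjjfce" (len 13), cursors c3@5 c1@8 c4@8 c2@10, authorship ....3..1.2...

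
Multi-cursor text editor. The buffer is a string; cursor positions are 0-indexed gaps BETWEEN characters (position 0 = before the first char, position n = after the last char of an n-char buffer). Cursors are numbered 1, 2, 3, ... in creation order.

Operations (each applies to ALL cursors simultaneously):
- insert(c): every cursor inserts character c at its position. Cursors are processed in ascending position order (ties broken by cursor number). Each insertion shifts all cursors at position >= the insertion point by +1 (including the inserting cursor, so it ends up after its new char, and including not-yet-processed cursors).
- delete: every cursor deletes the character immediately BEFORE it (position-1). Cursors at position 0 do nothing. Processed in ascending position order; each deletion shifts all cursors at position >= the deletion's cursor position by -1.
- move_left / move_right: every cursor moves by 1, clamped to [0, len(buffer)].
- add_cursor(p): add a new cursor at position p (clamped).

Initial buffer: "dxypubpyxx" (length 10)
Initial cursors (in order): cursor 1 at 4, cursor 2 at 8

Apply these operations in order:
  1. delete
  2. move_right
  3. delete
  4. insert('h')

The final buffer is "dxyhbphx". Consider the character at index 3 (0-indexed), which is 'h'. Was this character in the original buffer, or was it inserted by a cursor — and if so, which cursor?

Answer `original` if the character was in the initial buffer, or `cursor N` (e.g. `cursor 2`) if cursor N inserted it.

Answer: cursor 1

Derivation:
After op 1 (delete): buffer="dxyubpxx" (len 8), cursors c1@3 c2@6, authorship ........
After op 2 (move_right): buffer="dxyubpxx" (len 8), cursors c1@4 c2@7, authorship ........
After op 3 (delete): buffer="dxybpx" (len 6), cursors c1@3 c2@5, authorship ......
After op 4 (insert('h')): buffer="dxyhbphx" (len 8), cursors c1@4 c2@7, authorship ...1..2.
Authorship (.=original, N=cursor N): . . . 1 . . 2 .
Index 3: author = 1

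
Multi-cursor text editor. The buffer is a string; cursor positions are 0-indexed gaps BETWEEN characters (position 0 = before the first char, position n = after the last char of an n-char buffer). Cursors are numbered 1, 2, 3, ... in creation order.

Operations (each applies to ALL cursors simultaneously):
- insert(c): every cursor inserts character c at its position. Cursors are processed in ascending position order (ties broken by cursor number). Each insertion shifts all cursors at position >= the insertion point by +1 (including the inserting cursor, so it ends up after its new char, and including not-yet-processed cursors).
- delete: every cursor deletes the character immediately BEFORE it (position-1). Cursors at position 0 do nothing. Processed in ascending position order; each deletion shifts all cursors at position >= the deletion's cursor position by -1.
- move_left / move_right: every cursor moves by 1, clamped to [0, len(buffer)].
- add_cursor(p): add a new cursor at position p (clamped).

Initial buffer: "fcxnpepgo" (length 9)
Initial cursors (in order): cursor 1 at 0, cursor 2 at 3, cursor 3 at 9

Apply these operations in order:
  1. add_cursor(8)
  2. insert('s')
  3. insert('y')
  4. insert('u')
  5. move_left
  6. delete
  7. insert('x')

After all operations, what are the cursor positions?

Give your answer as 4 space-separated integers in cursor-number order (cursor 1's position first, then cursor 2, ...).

Answer: 2 8 20 16

Derivation:
After op 1 (add_cursor(8)): buffer="fcxnpepgo" (len 9), cursors c1@0 c2@3 c4@8 c3@9, authorship .........
After op 2 (insert('s')): buffer="sfcxsnpepgsos" (len 13), cursors c1@1 c2@5 c4@11 c3@13, authorship 1...2.....4.3
After op 3 (insert('y')): buffer="syfcxsynpepgsyosy" (len 17), cursors c1@2 c2@7 c4@14 c3@17, authorship 11...22.....44.33
After op 4 (insert('u')): buffer="syufcxsyunpepgsyuosyu" (len 21), cursors c1@3 c2@9 c4@17 c3@21, authorship 111...222.....444.333
After op 5 (move_left): buffer="syufcxsyunpepgsyuosyu" (len 21), cursors c1@2 c2@8 c4@16 c3@20, authorship 111...222.....444.333
After op 6 (delete): buffer="sufcxsunpepgsuosu" (len 17), cursors c1@1 c2@6 c4@13 c3@16, authorship 11...22.....44.33
After op 7 (insert('x')): buffer="sxufcxsxunpepgsxuosxu" (len 21), cursors c1@2 c2@8 c4@16 c3@20, authorship 111...222.....444.333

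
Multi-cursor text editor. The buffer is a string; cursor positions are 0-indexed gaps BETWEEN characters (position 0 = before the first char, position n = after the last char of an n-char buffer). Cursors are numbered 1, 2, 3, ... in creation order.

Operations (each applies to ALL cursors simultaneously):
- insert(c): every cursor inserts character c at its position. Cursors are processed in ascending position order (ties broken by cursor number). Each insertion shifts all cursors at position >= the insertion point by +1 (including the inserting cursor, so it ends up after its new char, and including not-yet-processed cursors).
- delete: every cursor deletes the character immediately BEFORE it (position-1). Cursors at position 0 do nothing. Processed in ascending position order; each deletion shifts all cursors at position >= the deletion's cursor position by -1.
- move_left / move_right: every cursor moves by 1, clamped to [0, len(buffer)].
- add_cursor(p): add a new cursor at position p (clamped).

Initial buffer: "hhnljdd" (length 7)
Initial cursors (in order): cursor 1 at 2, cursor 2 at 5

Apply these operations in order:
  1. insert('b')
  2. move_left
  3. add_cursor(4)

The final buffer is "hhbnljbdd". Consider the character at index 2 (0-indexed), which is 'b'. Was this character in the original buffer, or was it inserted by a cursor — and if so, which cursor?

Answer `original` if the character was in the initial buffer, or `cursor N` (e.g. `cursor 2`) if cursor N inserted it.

Answer: cursor 1

Derivation:
After op 1 (insert('b')): buffer="hhbnljbdd" (len 9), cursors c1@3 c2@7, authorship ..1...2..
After op 2 (move_left): buffer="hhbnljbdd" (len 9), cursors c1@2 c2@6, authorship ..1...2..
After op 3 (add_cursor(4)): buffer="hhbnljbdd" (len 9), cursors c1@2 c3@4 c2@6, authorship ..1...2..
Authorship (.=original, N=cursor N): . . 1 . . . 2 . .
Index 2: author = 1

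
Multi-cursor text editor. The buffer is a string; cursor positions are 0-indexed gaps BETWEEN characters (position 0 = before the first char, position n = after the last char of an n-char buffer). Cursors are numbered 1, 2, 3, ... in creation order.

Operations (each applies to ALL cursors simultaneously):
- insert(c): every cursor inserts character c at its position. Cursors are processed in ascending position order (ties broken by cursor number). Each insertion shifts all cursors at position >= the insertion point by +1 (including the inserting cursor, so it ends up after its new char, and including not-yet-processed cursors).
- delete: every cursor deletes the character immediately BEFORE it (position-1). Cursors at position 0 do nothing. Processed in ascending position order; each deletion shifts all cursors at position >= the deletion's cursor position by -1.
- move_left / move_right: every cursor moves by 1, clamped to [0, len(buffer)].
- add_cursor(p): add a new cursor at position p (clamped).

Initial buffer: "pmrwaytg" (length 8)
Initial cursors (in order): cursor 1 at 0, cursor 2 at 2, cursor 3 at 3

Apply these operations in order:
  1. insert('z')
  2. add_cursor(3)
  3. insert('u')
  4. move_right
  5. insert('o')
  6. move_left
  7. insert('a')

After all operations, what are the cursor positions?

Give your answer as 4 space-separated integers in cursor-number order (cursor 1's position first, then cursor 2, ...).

After op 1 (insert('z')): buffer="zpmzrzwaytg" (len 11), cursors c1@1 c2@4 c3@6, authorship 1..2.3.....
After op 2 (add_cursor(3)): buffer="zpmzrzwaytg" (len 11), cursors c1@1 c4@3 c2@4 c3@6, authorship 1..2.3.....
After op 3 (insert('u')): buffer="zupmuzurzuwaytg" (len 15), cursors c1@2 c4@5 c2@7 c3@10, authorship 11..422.33.....
After op 4 (move_right): buffer="zupmuzurzuwaytg" (len 15), cursors c1@3 c4@6 c2@8 c3@11, authorship 11..422.33.....
After op 5 (insert('o')): buffer="zupomuzourozuwoaytg" (len 19), cursors c1@4 c4@8 c2@11 c3@15, authorship 11.1.4242.233.3....
After op 6 (move_left): buffer="zupomuzourozuwoaytg" (len 19), cursors c1@3 c4@7 c2@10 c3@14, authorship 11.1.4242.233.3....
After op 7 (insert('a')): buffer="zupaomuzaouraozuwaoaytg" (len 23), cursors c1@4 c4@9 c2@13 c3@18, authorship 11.11.42442.2233.33....

Answer: 4 13 18 9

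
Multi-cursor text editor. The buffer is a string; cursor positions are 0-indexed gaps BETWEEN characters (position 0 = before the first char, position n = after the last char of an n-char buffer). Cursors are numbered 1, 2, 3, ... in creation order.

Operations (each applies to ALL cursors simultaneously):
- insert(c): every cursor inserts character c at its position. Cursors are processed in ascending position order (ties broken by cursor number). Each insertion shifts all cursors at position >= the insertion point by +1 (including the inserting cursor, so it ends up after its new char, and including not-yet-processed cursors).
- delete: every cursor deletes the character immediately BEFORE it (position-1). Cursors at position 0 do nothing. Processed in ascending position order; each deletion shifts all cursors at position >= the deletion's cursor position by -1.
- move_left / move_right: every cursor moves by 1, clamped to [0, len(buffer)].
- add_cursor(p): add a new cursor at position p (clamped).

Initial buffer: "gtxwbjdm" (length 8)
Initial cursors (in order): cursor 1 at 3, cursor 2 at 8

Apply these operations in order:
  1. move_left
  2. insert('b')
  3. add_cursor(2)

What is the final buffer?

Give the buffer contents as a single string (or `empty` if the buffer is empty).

Answer: gtbxwbjdbm

Derivation:
After op 1 (move_left): buffer="gtxwbjdm" (len 8), cursors c1@2 c2@7, authorship ........
After op 2 (insert('b')): buffer="gtbxwbjdbm" (len 10), cursors c1@3 c2@9, authorship ..1.....2.
After op 3 (add_cursor(2)): buffer="gtbxwbjdbm" (len 10), cursors c3@2 c1@3 c2@9, authorship ..1.....2.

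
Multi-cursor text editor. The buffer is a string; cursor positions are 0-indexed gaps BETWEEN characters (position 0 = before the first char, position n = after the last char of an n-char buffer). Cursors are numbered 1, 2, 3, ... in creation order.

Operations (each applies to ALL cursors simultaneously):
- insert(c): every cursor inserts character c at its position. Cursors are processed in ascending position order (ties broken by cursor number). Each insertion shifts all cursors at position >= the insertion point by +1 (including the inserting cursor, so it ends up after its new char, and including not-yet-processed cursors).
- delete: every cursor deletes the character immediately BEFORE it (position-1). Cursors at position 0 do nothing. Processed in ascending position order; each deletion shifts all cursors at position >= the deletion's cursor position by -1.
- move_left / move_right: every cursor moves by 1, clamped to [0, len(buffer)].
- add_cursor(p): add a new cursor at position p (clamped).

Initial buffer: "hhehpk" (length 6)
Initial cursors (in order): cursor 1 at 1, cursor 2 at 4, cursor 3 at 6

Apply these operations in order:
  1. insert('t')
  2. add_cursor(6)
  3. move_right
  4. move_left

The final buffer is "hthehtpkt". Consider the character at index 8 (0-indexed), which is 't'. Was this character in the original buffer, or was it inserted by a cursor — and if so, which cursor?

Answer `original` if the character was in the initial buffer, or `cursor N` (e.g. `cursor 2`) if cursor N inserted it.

Answer: cursor 3

Derivation:
After op 1 (insert('t')): buffer="hthehtpkt" (len 9), cursors c1@2 c2@6 c3@9, authorship .1...2..3
After op 2 (add_cursor(6)): buffer="hthehtpkt" (len 9), cursors c1@2 c2@6 c4@6 c3@9, authorship .1...2..3
After op 3 (move_right): buffer="hthehtpkt" (len 9), cursors c1@3 c2@7 c4@7 c3@9, authorship .1...2..3
After op 4 (move_left): buffer="hthehtpkt" (len 9), cursors c1@2 c2@6 c4@6 c3@8, authorship .1...2..3
Authorship (.=original, N=cursor N): . 1 . . . 2 . . 3
Index 8: author = 3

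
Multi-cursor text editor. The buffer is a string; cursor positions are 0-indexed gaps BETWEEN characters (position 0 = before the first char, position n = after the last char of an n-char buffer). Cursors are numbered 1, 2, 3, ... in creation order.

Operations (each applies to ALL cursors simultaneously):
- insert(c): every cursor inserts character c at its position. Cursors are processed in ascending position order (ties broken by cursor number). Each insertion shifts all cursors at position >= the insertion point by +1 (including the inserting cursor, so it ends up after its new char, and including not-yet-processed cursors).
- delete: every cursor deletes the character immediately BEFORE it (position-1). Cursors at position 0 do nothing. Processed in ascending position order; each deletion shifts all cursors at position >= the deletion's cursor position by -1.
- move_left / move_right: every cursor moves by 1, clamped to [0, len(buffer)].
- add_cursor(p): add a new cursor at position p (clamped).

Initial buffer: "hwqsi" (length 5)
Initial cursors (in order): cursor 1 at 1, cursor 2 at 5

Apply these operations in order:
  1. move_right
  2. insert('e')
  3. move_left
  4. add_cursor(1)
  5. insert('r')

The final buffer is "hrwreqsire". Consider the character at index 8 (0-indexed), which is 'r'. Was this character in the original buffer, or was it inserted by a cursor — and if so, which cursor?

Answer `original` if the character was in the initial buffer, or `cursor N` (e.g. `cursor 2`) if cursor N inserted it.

Answer: cursor 2

Derivation:
After op 1 (move_right): buffer="hwqsi" (len 5), cursors c1@2 c2@5, authorship .....
After op 2 (insert('e')): buffer="hweqsie" (len 7), cursors c1@3 c2@7, authorship ..1...2
After op 3 (move_left): buffer="hweqsie" (len 7), cursors c1@2 c2@6, authorship ..1...2
After op 4 (add_cursor(1)): buffer="hweqsie" (len 7), cursors c3@1 c1@2 c2@6, authorship ..1...2
After op 5 (insert('r')): buffer="hrwreqsire" (len 10), cursors c3@2 c1@4 c2@9, authorship .3.11...22
Authorship (.=original, N=cursor N): . 3 . 1 1 . . . 2 2
Index 8: author = 2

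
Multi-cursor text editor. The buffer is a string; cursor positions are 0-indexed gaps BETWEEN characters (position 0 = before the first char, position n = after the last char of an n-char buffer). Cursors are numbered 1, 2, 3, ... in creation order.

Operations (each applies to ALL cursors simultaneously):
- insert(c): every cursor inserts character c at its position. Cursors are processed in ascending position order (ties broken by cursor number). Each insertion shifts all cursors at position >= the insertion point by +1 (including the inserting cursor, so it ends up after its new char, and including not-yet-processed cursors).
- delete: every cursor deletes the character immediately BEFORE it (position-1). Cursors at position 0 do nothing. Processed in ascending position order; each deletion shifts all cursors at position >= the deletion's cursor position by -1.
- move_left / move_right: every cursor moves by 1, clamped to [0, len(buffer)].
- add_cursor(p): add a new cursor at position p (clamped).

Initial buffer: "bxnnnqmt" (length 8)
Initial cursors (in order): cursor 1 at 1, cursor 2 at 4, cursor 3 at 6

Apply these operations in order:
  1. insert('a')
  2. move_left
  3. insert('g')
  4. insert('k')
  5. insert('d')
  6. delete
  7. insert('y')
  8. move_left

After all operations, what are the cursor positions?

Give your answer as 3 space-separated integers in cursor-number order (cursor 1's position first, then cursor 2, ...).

Answer: 3 10 16

Derivation:
After op 1 (insert('a')): buffer="baxnnanqamt" (len 11), cursors c1@2 c2@6 c3@9, authorship .1...2..3..
After op 2 (move_left): buffer="baxnnanqamt" (len 11), cursors c1@1 c2@5 c3@8, authorship .1...2..3..
After op 3 (insert('g')): buffer="bgaxnnganqgamt" (len 14), cursors c1@2 c2@7 c3@11, authorship .11...22..33..
After op 4 (insert('k')): buffer="bgkaxnngkanqgkamt" (len 17), cursors c1@3 c2@9 c3@14, authorship .111...222..333..
After op 5 (insert('d')): buffer="bgkdaxnngkdanqgkdamt" (len 20), cursors c1@4 c2@11 c3@17, authorship .1111...2222..3333..
After op 6 (delete): buffer="bgkaxnngkanqgkamt" (len 17), cursors c1@3 c2@9 c3@14, authorship .111...222..333..
After op 7 (insert('y')): buffer="bgkyaxnngkyanqgkyamt" (len 20), cursors c1@4 c2@11 c3@17, authorship .1111...2222..3333..
After op 8 (move_left): buffer="bgkyaxnngkyanqgkyamt" (len 20), cursors c1@3 c2@10 c3@16, authorship .1111...2222..3333..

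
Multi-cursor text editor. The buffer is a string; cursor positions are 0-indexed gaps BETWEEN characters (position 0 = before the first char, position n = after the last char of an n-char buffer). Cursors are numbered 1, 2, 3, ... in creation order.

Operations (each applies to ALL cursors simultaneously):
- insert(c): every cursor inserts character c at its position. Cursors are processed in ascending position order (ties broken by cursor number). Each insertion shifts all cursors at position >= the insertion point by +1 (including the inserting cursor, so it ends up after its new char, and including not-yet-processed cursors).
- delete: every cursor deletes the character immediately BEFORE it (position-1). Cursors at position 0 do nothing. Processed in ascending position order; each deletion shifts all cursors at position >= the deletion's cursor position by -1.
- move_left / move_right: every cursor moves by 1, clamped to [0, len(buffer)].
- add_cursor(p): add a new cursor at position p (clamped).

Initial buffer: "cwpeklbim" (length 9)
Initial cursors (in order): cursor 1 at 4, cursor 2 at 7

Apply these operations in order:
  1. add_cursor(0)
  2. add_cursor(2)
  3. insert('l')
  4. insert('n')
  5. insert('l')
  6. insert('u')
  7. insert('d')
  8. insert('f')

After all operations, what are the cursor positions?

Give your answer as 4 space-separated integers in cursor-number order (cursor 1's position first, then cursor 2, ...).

After op 1 (add_cursor(0)): buffer="cwpeklbim" (len 9), cursors c3@0 c1@4 c2@7, authorship .........
After op 2 (add_cursor(2)): buffer="cwpeklbim" (len 9), cursors c3@0 c4@2 c1@4 c2@7, authorship .........
After op 3 (insert('l')): buffer="lcwlpelklblim" (len 13), cursors c3@1 c4@4 c1@7 c2@11, authorship 3..4..1...2..
After op 4 (insert('n')): buffer="lncwlnpelnklblnim" (len 17), cursors c3@2 c4@6 c1@10 c2@15, authorship 33..44..11...22..
After op 5 (insert('l')): buffer="lnlcwlnlpelnlklblnlim" (len 21), cursors c3@3 c4@8 c1@13 c2@19, authorship 333..444..111...222..
After op 6 (insert('u')): buffer="lnlucwlnlupelnluklblnluim" (len 25), cursors c3@4 c4@10 c1@16 c2@23, authorship 3333..4444..1111...2222..
After op 7 (insert('d')): buffer="lnludcwlnludpelnludklblnludim" (len 29), cursors c3@5 c4@12 c1@19 c2@27, authorship 33333..44444..11111...22222..
After op 8 (insert('f')): buffer="lnludfcwlnludfpelnludfklblnludfim" (len 33), cursors c3@6 c4@14 c1@22 c2@31, authorship 333333..444444..111111...222222..

Answer: 22 31 6 14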